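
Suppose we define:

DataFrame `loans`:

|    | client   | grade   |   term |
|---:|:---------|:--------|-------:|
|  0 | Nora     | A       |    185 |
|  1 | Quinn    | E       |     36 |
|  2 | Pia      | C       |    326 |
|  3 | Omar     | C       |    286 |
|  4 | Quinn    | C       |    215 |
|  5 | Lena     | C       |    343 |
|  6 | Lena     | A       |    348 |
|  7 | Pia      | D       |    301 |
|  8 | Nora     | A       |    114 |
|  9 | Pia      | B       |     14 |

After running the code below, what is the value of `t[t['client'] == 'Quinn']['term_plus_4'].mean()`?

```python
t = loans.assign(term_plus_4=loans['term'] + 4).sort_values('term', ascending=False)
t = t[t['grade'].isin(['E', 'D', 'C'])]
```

129.5

add column term_plus_4 = loans['term'] + 4:
  client grade  term  term_plus_4
0   Nora     A   185          189
1  Quinn     E    36           40
2    Pia     C   326          330
3   Omar     C   286          290
4  Quinn     C   215          219
5   Lena     C   343          347
6   Lena     A   348          352
7    Pia     D   301          305
8   Nora     A   114          118
9    Pia     B    14           18
sort by term descending:
  client grade  term  term_plus_4
6   Lena     A   348          352
5   Lena     C   343          347
2    Pia     C   326          330
7    Pia     D   301          305
3   Omar     C   286          290
4  Quinn     C   215          219
0   Nora     A   185          189
8   Nora     A   114          118
1  Quinn     E    36           40
9    Pia     B    14           18
filter rows where grade in ['E', 'D', 'C']:
  client grade  term  term_plus_4
5   Lena     C   343          347
2    Pia     C   326          330
7    Pia     D   301          305
3   Omar     C   286          290
4  Quinn     C   215          219
1  Quinn     E    36           40
filter rows where client == 'Quinn':
  client grade  term  term_plus_4
4  Quinn     C   215          219
1  Quinn     E    36           40
Then the mean of column 'term_plus_4': 129.5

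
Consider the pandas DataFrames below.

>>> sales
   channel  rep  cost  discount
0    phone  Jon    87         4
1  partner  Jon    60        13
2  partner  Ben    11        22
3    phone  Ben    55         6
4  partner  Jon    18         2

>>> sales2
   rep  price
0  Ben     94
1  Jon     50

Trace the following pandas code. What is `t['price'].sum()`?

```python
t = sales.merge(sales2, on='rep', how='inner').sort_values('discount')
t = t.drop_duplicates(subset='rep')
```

merge on 'rep' (how='inner') → 5 rows:
   channel  rep  cost  discount  price
0    phone  Jon    87         4     50
1  partner  Jon    60        13     50
2  partner  Ben    11        22     94
3    phone  Ben    55         6     94
4  partner  Jon    18         2     50
sort by discount:
   channel  rep  cost  discount  price
4  partner  Jon    18         2     50
0    phone  Jon    87         4     50
3    phone  Ben    55         6     94
1  partner  Jon    60        13     50
2  partner  Ben    11        22     94
drop duplicate rep (keep=first):
   channel  rep  cost  discount  price
4  partner  Jon    18         2     50
3    phone  Ben    55         6     94

144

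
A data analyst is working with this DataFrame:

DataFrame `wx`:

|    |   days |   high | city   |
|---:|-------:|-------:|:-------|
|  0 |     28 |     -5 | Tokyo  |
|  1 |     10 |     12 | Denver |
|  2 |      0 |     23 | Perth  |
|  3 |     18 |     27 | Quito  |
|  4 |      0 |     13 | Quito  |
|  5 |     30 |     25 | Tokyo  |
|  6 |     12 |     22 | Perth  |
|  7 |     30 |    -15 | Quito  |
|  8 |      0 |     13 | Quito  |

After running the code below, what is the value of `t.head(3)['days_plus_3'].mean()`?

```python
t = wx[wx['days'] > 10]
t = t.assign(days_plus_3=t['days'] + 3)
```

28.3333333333

filter rows where days > 10:
   days  high   city
0    28    -5  Tokyo
3    18    27  Quito
5    30    25  Tokyo
6    12    22  Perth
7    30   -15  Quito
add column days_plus_3 = t['days'] + 3:
   days  high   city  days_plus_3
0    28    -5  Tokyo           31
3    18    27  Quito           21
5    30    25  Tokyo           33
6    12    22  Perth           15
7    30   -15  Quito           33
take first 3 rows:
   days  high   city  days_plus_3
0    28    -5  Tokyo           31
3    18    27  Quito           21
5    30    25  Tokyo           33
Finally, mean of column 'days_plus_3' = 28.3333333333.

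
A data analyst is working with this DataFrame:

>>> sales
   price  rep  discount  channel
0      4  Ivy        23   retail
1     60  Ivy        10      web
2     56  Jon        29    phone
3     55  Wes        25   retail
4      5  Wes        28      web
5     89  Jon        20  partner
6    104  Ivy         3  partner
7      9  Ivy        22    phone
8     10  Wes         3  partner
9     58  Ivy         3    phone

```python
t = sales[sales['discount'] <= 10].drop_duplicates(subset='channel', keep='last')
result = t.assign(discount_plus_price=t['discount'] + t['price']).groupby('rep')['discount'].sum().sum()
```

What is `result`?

16

filter rows where discount <= 10:
   price  rep  discount  channel
1     60  Ivy        10      web
6    104  Ivy         3  partner
8     10  Wes         3  partner
9     58  Ivy         3    phone
drop duplicate channel (keep=last):
   price  rep  discount  channel
1     60  Ivy        10      web
8     10  Wes         3  partner
9     58  Ivy         3    phone
add column discount_plus_price = t['discount'] + t['price']:
   price  rep  discount  channel  discount_plus_price
1     60  Ivy        10      web                   70
8     10  Wes         3  partner                   13
9     58  Ivy         3    phone                   61
group by rep, sum of discount:
rep
Ivy    13
Wes     3
Name: discount, dtype: int64
Taking the sum of the resulting series gives 16.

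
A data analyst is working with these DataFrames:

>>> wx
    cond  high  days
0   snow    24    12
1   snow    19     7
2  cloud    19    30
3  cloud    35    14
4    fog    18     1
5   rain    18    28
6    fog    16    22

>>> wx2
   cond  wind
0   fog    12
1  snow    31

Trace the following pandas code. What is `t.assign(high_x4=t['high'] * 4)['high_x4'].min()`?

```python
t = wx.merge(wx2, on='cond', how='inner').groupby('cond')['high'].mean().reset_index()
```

68.0

merge on 'cond' (how='inner') → 4 rows:
   cond  high  days  wind
0  snow    24    12    31
1  snow    19     7    31
2   fog    18     1    12
3   fog    16    22    12
group by cond, mean of high:
cond
fog     17.0
snow    21.5
Name: high, dtype: float64
reset_index():
   cond  high
0   fog  17.0
1  snow  21.5
add column high_x4 = t['high'] * 4:
   cond  high  high_x4
0   fog  17.0     68.0
1  snow  21.5     86.0
Hence 68.0.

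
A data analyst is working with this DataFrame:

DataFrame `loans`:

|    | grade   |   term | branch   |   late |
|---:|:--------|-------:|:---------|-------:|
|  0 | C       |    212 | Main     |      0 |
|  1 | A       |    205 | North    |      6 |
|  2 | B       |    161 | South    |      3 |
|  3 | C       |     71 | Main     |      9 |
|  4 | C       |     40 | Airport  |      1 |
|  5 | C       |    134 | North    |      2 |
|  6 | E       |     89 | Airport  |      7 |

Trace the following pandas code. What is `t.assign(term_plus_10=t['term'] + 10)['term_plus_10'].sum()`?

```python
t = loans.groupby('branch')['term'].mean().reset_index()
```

group by branch, mean of term:
branch
Airport     64.5
Main       141.5
North      169.5
South      161.0
Name: term, dtype: float64
reset_index():
    branch   term
0  Airport   64.5
1     Main  141.5
2    North  169.5
3    South  161.0
add column term_plus_10 = t['term'] + 10:
    branch   term  term_plus_10
0  Airport   64.5          74.5
1     Main  141.5         151.5
2    North  169.5         179.5
3    South  161.0         171.0
Reading off the sum of column 'term_plus_10', we get 576.5.

576.5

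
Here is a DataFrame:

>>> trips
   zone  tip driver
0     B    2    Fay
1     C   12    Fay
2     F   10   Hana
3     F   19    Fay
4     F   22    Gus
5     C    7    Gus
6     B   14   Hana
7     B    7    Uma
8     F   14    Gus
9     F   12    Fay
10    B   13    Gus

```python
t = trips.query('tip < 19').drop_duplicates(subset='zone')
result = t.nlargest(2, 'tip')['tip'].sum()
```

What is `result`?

22

filter rows where tip < 19:
   zone  tip driver
0     B    2    Fay
1     C   12    Fay
2     F   10   Hana
5     C    7    Gus
6     B   14   Hana
7     B    7    Uma
8     F   14    Gus
9     F   12    Fay
10    B   13    Gus
drop duplicate zone (keep=first):
  zone  tip driver
0    B    2    Fay
1    C   12    Fay
2    F   10   Hana
take 2 rows with largest tip:
  zone  tip driver
1    C   12    Fay
2    F   10   Hana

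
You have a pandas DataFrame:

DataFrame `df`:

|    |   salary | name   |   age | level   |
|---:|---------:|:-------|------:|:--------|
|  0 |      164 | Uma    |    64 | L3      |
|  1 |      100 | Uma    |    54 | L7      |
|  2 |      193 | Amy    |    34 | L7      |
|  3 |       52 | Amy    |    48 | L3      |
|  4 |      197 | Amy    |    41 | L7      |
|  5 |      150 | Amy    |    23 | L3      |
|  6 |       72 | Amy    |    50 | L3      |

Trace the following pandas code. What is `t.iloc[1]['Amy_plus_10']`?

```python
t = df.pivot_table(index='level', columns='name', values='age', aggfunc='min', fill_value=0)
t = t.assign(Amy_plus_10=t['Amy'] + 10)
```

pivot: rows=level, cols=name, min(age):
name   Amy  Uma
level          
L3      23   64
L7      34   54
add column Amy_plus_10 = t['Amy'] + 10:
name   Amy  Uma  Amy_plus_10
level                       
L3      23   64           33
L7      34   54           44

44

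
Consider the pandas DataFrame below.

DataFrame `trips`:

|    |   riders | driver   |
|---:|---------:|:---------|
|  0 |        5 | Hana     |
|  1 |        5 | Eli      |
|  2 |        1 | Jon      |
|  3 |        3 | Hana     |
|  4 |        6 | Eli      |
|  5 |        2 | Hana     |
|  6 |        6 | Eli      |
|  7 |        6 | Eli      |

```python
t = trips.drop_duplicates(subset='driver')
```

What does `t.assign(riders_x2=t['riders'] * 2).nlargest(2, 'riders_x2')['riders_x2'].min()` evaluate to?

10

drop duplicate driver (keep=first):
   riders driver
0       5   Hana
1       5    Eli
2       1    Jon
add column riders_x2 = t['riders'] * 2:
   riders driver  riders_x2
0       5   Hana         10
1       5    Eli         10
2       1    Jon          2
take 2 rows with largest riders_x2:
   riders driver  riders_x2
0       5   Hana         10
1       5    Eli         10
Taking the min of column 'riders_x2' gives 10.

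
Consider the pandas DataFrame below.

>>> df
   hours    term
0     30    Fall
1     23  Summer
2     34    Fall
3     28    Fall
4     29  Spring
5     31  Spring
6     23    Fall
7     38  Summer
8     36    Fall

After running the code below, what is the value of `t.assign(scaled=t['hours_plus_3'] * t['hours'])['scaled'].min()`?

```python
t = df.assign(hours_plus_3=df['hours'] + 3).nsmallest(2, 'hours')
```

add column hours_plus_3 = df['hours'] + 3:
   hours    term  hours_plus_3
0     30    Fall            33
1     23  Summer            26
2     34    Fall            37
3     28    Fall            31
4     29  Spring            32
5     31  Spring            34
6     23    Fall            26
7     38  Summer            41
8     36    Fall            39
take 2 rows with smallest hours:
   hours    term  hours_plus_3
1     23  Summer            26
6     23    Fall            26
add column scaled = t['hours_plus_3'] * t['hours']:
   hours    term  hours_plus_3  scaled
1     23  Summer            26     598
6     23    Fall            26     598
The min of column 'scaled' is 598.

598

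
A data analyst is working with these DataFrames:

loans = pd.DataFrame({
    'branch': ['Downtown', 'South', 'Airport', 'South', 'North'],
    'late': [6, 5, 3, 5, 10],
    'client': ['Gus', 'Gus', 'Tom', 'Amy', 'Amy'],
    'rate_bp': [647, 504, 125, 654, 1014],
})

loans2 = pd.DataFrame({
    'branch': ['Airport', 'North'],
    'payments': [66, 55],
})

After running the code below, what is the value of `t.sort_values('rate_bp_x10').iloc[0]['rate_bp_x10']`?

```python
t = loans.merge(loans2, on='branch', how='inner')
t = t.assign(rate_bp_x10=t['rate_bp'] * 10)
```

merge on 'branch' (how='inner') → 2 rows:
    branch  late client  rate_bp  payments
0  Airport     3    Tom      125        66
1    North    10    Amy     1014        55
add column rate_bp_x10 = t['rate_bp'] * 10:
    branch  late client  rate_bp  payments  rate_bp_x10
0  Airport     3    Tom      125        66         1250
1    North    10    Amy     1014        55        10140
sort by rate_bp_x10:
    branch  late client  rate_bp  payments  rate_bp_x10
0  Airport     3    Tom      125        66         1250
1    North    10    Amy     1014        55        10140
The value at position 0, column 'rate_bp_x10' is 1250.

1250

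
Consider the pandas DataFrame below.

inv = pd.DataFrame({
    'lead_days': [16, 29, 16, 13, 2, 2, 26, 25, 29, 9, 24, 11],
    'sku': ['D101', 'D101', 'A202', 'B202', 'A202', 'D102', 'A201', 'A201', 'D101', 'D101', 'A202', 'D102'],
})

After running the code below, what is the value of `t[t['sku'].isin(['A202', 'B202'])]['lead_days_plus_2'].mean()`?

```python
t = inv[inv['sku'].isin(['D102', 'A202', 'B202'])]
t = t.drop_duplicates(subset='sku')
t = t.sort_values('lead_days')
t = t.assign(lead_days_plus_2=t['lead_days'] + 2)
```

16.5

filter rows where sku in ['D102', 'A202', 'B202']:
    lead_days   sku
2          16  A202
3          13  B202
4           2  A202
5           2  D102
10         24  A202
11         11  D102
drop duplicate sku (keep=first):
   lead_days   sku
2         16  A202
3         13  B202
5          2  D102
sort by lead_days:
   lead_days   sku
5          2  D102
3         13  B202
2         16  A202
add column lead_days_plus_2 = t['lead_days'] + 2:
   lead_days   sku  lead_days_plus_2
5          2  D102                 4
3         13  B202                15
2         16  A202                18
filter rows where sku in ['A202', 'B202']:
   lead_days   sku  lead_days_plus_2
3         13  B202                15
2         16  A202                18
Finally, mean of column 'lead_days_plus_2' = 16.5.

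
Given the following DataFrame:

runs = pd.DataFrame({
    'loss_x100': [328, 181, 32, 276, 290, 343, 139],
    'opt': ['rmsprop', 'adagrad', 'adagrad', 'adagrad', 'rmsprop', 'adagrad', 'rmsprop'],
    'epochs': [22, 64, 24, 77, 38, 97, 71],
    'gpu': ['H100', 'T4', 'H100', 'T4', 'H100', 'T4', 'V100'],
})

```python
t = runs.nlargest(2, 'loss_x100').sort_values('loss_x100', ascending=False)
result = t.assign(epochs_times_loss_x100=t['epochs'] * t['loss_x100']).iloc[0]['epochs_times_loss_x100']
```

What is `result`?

33271

take 2 rows with largest loss_x100:
   loss_x100      opt  epochs   gpu
5        343  adagrad      97    T4
0        328  rmsprop      22  H100
sort by loss_x100 descending:
   loss_x100      opt  epochs   gpu
5        343  adagrad      97    T4
0        328  rmsprop      22  H100
add column epochs_times_loss_x100 = t['epochs'] * t['loss_x100']:
   loss_x100      opt  epochs   gpu  epochs_times_loss_x100
5        343  adagrad      97    T4                   33271
0        328  rmsprop      22  H100                    7216
Hence 33271.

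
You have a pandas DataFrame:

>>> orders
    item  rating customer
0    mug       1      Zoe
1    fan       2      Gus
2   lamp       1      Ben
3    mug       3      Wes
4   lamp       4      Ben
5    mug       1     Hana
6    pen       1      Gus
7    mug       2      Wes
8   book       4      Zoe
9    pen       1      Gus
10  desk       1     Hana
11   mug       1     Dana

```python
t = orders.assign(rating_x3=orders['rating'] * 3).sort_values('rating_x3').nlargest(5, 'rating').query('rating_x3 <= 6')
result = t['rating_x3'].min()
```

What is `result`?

add column rating_x3 = orders['rating'] * 3:
    item  rating customer  rating_x3
0    mug       1      Zoe          3
1    fan       2      Gus          6
2   lamp       1      Ben          3
3    mug       3      Wes          9
4   lamp       4      Ben         12
5    mug       1     Hana          3
6    pen       1      Gus          3
7    mug       2      Wes          6
8   book       4      Zoe         12
9    pen       1      Gus          3
10  desk       1     Hana          3
11   mug       1     Dana          3
sort by rating_x3:
    item  rating customer  rating_x3
0    mug       1      Zoe          3
2   lamp       1      Ben          3
5    mug       1     Hana          3
6    pen       1      Gus          3
9    pen       1      Gus          3
10  desk       1     Hana          3
11   mug       1     Dana          3
1    fan       2      Gus          6
7    mug       2      Wes          6
3    mug       3      Wes          9
4   lamp       4      Ben         12
8   book       4      Zoe         12
take 5 rows with largest rating:
   item  rating customer  rating_x3
4  lamp       4      Ben         12
8  book       4      Zoe         12
3   mug       3      Wes          9
1   fan       2      Gus          6
7   mug       2      Wes          6
filter rows where rating_x3 <= 6:
  item  rating customer  rating_x3
1  fan       2      Gus          6
7  mug       2      Wes          6

6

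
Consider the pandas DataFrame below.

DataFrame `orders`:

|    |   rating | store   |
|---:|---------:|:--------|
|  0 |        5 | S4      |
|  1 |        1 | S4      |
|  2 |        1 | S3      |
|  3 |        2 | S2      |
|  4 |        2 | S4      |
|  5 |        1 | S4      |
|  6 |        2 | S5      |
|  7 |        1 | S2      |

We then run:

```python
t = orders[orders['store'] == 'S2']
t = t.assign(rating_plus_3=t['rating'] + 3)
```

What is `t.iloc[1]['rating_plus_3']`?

4

filter rows where store == 'S2':
   rating store
3       2    S2
7       1    S2
add column rating_plus_3 = t['rating'] + 3:
   rating store  rating_plus_3
3       2    S2              5
7       1    S2              4
value at position 1, column 'rating_plus_3' → 4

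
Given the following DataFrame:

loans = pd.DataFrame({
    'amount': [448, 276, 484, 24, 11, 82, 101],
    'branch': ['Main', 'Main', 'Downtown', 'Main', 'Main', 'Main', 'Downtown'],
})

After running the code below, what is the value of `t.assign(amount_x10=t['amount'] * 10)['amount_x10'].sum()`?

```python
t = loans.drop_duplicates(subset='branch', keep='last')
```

1830

drop duplicate branch (keep=last):
   amount    branch
5      82      Main
6     101  Downtown
add column amount_x10 = t['amount'] * 10:
   amount    branch  amount_x10
5      82      Main         820
6     101  Downtown        1010
Taking the sum of column 'amount_x10' gives 1830.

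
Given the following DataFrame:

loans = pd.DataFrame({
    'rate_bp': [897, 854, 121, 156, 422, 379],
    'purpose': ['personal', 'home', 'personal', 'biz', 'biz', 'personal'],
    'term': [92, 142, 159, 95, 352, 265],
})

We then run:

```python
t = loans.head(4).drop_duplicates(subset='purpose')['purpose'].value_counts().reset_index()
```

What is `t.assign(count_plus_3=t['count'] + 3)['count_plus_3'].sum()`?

take first 4 rows:
   rate_bp   purpose  term
0      897  personal    92
1      854      home   142
2      121  personal   159
3      156       biz    95
drop duplicate purpose (keep=first):
   rate_bp   purpose  term
0      897  personal    92
1      854      home   142
3      156       biz    95
value_counts of purpose:
purpose
personal    1
home        1
biz         1
Name: count, dtype: int64
reset_index():
    purpose  count
0  personal      1
1      home      1
2       biz      1
add column count_plus_3 = t['count'] + 3:
    purpose  count  count_plus_3
0  personal      1             4
1      home      1             4
2       biz      1             4

12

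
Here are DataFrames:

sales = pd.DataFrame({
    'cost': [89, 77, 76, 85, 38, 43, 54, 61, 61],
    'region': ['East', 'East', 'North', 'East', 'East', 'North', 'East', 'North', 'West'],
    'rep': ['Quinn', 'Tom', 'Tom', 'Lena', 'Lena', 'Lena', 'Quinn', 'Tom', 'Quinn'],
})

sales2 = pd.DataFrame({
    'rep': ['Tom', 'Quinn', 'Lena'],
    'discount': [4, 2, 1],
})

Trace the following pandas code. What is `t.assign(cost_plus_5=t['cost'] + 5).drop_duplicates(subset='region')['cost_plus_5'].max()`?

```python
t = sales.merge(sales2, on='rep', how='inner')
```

merge on 'rep' (how='inner') → 9 rows:
   cost region    rep  discount
0    89   East  Quinn         2
1    77   East    Tom         4
2    76  North    Tom         4
3    85   East   Lena         1
4    38   East   Lena         1
5    43  North   Lena         1
6    54   East  Quinn         2
7    61  North    Tom         4
8    61   West  Quinn         2
add column cost_plus_5 = t['cost'] + 5:
   cost region    rep  discount  cost_plus_5
0    89   East  Quinn         2           94
1    77   East    Tom         4           82
2    76  North    Tom         4           81
3    85   East   Lena         1           90
4    38   East   Lena         1           43
5    43  North   Lena         1           48
6    54   East  Quinn         2           59
7    61  North    Tom         4           66
8    61   West  Quinn         2           66
drop duplicate region (keep=first):
   cost region    rep  discount  cost_plus_5
0    89   East  Quinn         2           94
2    76  North    Tom         4           81
8    61   West  Quinn         2           66
Hence 94.

94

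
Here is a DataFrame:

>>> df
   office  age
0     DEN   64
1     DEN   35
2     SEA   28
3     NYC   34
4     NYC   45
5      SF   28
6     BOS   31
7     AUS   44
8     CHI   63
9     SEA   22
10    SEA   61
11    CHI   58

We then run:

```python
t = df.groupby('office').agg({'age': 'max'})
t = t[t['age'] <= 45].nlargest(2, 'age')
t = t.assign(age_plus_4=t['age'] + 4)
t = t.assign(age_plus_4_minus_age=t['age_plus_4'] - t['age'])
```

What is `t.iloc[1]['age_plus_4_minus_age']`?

4

group by office, max of age:
        age
office     
AUS      44
BOS      31
CHI      63
DEN      64
NYC      45
SEA      61
SF       28
filter rows where age <= 45:
        age
office     
AUS      44
BOS      31
NYC      45
SF       28
take 2 rows with largest age:
        age
office     
NYC      45
AUS      44
add column age_plus_4 = t['age'] + 4:
        age  age_plus_4
office                 
NYC      45          49
AUS      44          48
add column age_plus_4_minus_age = t['age_plus_4'] - t['age']:
        age  age_plus_4  age_plus_4_minus_age
office                                       
NYC      45          49                     4
AUS      44          48                     4
Then the value at position 1, column 'age_plus_4_minus_age': 4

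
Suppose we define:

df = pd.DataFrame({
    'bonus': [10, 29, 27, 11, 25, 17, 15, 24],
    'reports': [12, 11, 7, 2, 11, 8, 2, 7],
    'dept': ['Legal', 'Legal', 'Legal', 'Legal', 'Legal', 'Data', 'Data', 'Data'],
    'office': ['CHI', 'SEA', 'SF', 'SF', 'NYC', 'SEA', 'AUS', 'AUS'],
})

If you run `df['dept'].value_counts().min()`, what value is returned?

value_counts of dept:
dept
Legal    5
Data     3
Name: count, dtype: int64
Reading off the min of the resulting series, we get 3.

3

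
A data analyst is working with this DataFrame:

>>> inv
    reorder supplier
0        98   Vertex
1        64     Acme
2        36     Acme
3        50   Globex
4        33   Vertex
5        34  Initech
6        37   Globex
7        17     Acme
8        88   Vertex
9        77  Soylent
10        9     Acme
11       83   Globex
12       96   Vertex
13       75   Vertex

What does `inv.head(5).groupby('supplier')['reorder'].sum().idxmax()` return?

Vertex

take first 5 rows:
   reorder supplier
0       98   Vertex
1       64     Acme
2       36     Acme
3       50   Globex
4       33   Vertex
group by supplier, sum of reorder:
supplier
Acme      100
Globex     50
Vertex    131
Name: reorder, dtype: int64
So idxmax() = Vertex.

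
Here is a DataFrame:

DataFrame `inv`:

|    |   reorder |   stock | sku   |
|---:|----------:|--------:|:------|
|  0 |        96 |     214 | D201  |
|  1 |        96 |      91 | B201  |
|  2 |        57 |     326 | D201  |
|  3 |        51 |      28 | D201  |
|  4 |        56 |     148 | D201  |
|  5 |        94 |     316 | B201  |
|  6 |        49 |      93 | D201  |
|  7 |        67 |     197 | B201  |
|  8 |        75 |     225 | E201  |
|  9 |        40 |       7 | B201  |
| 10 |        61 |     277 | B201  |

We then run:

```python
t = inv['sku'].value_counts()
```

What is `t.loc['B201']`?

value_counts of sku:
sku
D201    5
B201    5
E201    1
Name: count, dtype: int64

5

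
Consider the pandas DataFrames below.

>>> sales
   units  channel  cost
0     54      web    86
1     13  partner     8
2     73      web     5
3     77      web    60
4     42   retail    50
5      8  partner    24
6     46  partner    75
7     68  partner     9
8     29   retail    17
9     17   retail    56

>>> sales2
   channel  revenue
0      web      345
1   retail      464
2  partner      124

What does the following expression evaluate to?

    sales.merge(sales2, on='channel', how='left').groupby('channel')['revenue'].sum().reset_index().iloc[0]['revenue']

merge on 'channel' (how='left') → 10 rows:
   units  channel  cost  revenue
0     54      web    86      345
1     13  partner     8      124
2     73      web     5      345
3     77      web    60      345
4     42   retail    50      464
5      8  partner    24      124
6     46  partner    75      124
7     68  partner     9      124
8     29   retail    17      464
9     17   retail    56      464
group by channel, sum of revenue:
channel
partner     496
retail     1392
web        1035
Name: revenue, dtype: int64
reset_index():
   channel  revenue
0  partner      496
1   retail     1392
2      web     1035

496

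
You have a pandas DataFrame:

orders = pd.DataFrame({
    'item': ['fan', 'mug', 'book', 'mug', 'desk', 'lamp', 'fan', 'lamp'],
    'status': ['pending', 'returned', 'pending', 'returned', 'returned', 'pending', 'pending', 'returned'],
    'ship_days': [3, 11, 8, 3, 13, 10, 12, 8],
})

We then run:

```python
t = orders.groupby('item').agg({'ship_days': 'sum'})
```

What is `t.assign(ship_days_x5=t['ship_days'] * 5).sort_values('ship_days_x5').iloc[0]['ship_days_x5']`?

group by item, sum of ship_days:
      ship_days
item           
book          8
desk         13
fan          15
lamp         18
mug          14
add column ship_days_x5 = t['ship_days'] * 5:
      ship_days  ship_days_x5
item                         
book          8            40
desk         13            65
fan          15            75
lamp         18            90
mug          14            70
sort by ship_days_x5:
      ship_days  ship_days_x5
item                         
book          8            40
desk         13            65
mug          14            70
fan          15            75
lamp         18            90
Finally, value at position 0, column 'ship_days_x5' = 40.

40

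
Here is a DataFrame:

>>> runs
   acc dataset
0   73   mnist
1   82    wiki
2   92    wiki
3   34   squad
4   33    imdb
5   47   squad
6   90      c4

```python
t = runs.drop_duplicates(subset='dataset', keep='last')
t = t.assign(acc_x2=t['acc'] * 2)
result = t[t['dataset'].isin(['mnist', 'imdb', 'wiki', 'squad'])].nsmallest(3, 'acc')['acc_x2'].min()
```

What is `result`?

drop duplicate dataset (keep=last):
   acc dataset
0   73   mnist
2   92    wiki
4   33    imdb
5   47   squad
6   90      c4
add column acc_x2 = t['acc'] * 2:
   acc dataset  acc_x2
0   73   mnist     146
2   92    wiki     184
4   33    imdb      66
5   47   squad      94
6   90      c4     180
filter rows where dataset in ['mnist', 'imdb', 'wiki', 'squad']:
   acc dataset  acc_x2
0   73   mnist     146
2   92    wiki     184
4   33    imdb      66
5   47   squad      94
take 3 rows with smallest acc:
   acc dataset  acc_x2
4   33    imdb      66
5   47   squad      94
0   73   mnist     146

66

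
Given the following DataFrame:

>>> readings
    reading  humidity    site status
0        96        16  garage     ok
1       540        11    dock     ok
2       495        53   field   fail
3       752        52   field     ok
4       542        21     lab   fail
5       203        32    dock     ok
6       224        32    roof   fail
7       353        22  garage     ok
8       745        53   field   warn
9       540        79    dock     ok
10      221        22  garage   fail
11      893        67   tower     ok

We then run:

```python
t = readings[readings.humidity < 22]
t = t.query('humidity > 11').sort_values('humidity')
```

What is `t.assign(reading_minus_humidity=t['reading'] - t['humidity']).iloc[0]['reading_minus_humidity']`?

filter rows where humidity < 22:
   reading  humidity    site status
0       96        16  garage     ok
1      540        11    dock     ok
4      542        21     lab   fail
filter rows where humidity > 11:
   reading  humidity    site status
0       96        16  garage     ok
4      542        21     lab   fail
sort by humidity:
   reading  humidity    site status
0       96        16  garage     ok
4      542        21     lab   fail
add column reading_minus_humidity = t['reading'] - t['humidity']:
   reading  humidity    site status  reading_minus_humidity
0       96        16  garage     ok                      80
4      542        21     lab   fail                     521
So iloc[0]['reading_minus_humidity'] = 80.

80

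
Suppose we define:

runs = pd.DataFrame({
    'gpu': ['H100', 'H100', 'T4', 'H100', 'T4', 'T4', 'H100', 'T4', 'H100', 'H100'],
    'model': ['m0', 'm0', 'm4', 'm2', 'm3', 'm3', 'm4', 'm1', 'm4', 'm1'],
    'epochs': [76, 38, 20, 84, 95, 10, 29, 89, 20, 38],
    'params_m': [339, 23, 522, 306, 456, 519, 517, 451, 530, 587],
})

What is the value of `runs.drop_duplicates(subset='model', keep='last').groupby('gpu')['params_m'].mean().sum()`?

drop duplicate model (keep=last):
    gpu model  epochs  params_m
1  H100    m0      38        23
3  H100    m2      84       306
5    T4    m3      10       519
8  H100    m4      20       530
9  H100    m1      38       587
group by gpu, mean of params_m:
gpu
H100    361.5
T4      519.0
Name: params_m, dtype: float64

880.5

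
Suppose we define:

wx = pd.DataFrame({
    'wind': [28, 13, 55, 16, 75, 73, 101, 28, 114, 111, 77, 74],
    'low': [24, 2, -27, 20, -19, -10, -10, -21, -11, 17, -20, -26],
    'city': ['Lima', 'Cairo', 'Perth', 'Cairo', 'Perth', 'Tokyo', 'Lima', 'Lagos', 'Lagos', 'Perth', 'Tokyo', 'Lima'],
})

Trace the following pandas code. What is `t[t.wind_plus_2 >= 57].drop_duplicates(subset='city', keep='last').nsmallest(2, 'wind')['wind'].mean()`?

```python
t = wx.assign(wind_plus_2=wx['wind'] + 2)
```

75.5

add column wind_plus_2 = wx['wind'] + 2:
    wind  low   city  wind_plus_2
0     28   24   Lima           30
1     13    2  Cairo           15
2     55  -27  Perth           57
3     16   20  Cairo           18
4     75  -19  Perth           77
5     73  -10  Tokyo           75
6    101  -10   Lima          103
7     28  -21  Lagos           30
8    114  -11  Lagos          116
9    111   17  Perth          113
10    77  -20  Tokyo           79
11    74  -26   Lima           76
filter rows where wind_plus_2 >= 57:
    wind  low   city  wind_plus_2
2     55  -27  Perth           57
4     75  -19  Perth           77
5     73  -10  Tokyo           75
6    101  -10   Lima          103
8    114  -11  Lagos          116
9    111   17  Perth          113
10    77  -20  Tokyo           79
11    74  -26   Lima           76
drop duplicate city (keep=last):
    wind  low   city  wind_plus_2
8    114  -11  Lagos          116
9    111   17  Perth          113
10    77  -20  Tokyo           79
11    74  -26   Lima           76
take 2 rows with smallest wind:
    wind  low   city  wind_plus_2
11    74  -26   Lima           76
10    77  -20  Tokyo           79
Then the mean of column 'wind': 75.5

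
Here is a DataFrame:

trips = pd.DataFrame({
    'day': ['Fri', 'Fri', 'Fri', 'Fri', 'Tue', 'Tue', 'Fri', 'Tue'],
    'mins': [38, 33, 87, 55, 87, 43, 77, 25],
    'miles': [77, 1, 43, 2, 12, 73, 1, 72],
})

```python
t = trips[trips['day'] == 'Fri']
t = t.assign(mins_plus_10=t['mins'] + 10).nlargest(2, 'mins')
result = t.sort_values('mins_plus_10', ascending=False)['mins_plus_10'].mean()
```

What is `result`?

filter rows where day == 'Fri':
   day  mins  miles
0  Fri    38     77
1  Fri    33      1
2  Fri    87     43
3  Fri    55      2
6  Fri    77      1
add column mins_plus_10 = t['mins'] + 10:
   day  mins  miles  mins_plus_10
0  Fri    38     77            48
1  Fri    33      1            43
2  Fri    87     43            97
3  Fri    55      2            65
6  Fri    77      1            87
take 2 rows with largest mins:
   day  mins  miles  mins_plus_10
2  Fri    87     43            97
6  Fri    77      1            87
sort by mins_plus_10 descending:
   day  mins  miles  mins_plus_10
2  Fri    87     43            97
6  Fri    77      1            87
mean of column 'mins_plus_10' → 92.0

92.0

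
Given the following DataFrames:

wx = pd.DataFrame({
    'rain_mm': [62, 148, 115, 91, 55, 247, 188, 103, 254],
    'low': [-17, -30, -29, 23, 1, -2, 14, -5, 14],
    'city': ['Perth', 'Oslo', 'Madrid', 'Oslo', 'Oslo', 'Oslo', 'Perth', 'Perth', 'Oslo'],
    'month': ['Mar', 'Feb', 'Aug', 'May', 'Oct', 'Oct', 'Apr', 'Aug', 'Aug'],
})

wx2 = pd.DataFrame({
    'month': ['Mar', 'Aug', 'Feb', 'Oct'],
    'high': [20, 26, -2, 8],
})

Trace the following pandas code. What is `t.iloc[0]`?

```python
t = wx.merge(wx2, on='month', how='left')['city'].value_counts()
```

merge on 'month' (how='left') → 9 rows:
   rain_mm  low    city month  high
0       62  -17   Perth   Mar  20.0
1      148  -30    Oslo   Feb  -2.0
2      115  -29  Madrid   Aug  26.0
3       91   23    Oslo   May   NaN
4       55    1    Oslo   Oct   8.0
5      247   -2    Oslo   Oct   8.0
6      188   14   Perth   Apr   NaN
7      103   -5   Perth   Aug  26.0
8      254   14    Oslo   Aug  26.0
value_counts of city:
city
Oslo      5
Perth     3
Madrid    1
Name: count, dtype: int64
Hence 5.

5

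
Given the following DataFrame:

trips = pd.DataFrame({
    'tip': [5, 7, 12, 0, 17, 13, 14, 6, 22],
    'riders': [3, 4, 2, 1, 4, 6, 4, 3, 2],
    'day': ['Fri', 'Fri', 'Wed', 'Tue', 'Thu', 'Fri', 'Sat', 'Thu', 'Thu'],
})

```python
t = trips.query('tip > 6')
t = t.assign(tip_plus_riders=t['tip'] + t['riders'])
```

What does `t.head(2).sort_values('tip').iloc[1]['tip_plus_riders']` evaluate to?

14

filter rows where tip > 6:
   tip  riders  day
1    7       4  Fri
2   12       2  Wed
4   17       4  Thu
5   13       6  Fri
6   14       4  Sat
8   22       2  Thu
add column tip_plus_riders = t['tip'] + t['riders']:
   tip  riders  day  tip_plus_riders
1    7       4  Fri               11
2   12       2  Wed               14
4   17       4  Thu               21
5   13       6  Fri               19
6   14       4  Sat               18
8   22       2  Thu               24
take first 2 rows:
   tip  riders  day  tip_plus_riders
1    7       4  Fri               11
2   12       2  Wed               14
sort by tip:
   tip  riders  day  tip_plus_riders
1    7       4  Fri               11
2   12       2  Wed               14
Hence 14.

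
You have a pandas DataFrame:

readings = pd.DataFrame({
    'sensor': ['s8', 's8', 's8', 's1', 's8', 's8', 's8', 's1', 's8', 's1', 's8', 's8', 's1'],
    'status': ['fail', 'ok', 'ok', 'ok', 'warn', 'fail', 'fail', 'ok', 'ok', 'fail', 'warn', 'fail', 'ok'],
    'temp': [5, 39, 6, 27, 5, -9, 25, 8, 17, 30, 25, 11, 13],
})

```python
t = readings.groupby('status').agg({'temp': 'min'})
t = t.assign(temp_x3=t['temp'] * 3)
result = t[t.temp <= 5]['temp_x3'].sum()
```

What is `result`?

group by status, min of temp:
        temp
status      
fail      -9
ok         6
warn       5
add column temp_x3 = t['temp'] * 3:
        temp  temp_x3
status               
fail      -9      -27
ok         6       18
warn       5       15
filter rows where temp <= 5:
        temp  temp_x3
status               
fail      -9      -27
warn       5       15
Reading off the sum of column 'temp_x3', we get -12.

-12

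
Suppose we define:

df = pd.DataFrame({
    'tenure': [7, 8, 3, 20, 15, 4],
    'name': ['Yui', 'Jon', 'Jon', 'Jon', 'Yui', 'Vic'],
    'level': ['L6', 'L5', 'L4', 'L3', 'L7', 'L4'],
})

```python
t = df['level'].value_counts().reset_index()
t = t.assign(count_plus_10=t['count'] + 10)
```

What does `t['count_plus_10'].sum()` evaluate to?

56

value_counts of level:
level
L4    2
L6    1
L5    1
L3    1
L7    1
Name: count, dtype: int64
reset_index():
  level  count
0    L4      2
1    L6      1
2    L5      1
3    L3      1
4    L7      1
add column count_plus_10 = t['count'] + 10:
  level  count  count_plus_10
0    L4      2             12
1    L6      1             11
2    L5      1             11
3    L3      1             11
4    L7      1             11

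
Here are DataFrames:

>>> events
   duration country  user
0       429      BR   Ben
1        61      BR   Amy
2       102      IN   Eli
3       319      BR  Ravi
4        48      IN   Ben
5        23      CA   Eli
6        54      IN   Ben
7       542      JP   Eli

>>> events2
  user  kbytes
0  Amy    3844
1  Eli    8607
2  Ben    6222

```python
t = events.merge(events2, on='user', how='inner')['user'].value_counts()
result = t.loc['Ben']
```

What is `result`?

merge on 'user' (how='inner') → 7 rows:
   duration country user  kbytes
0       429      BR  Ben    6222
1        61      BR  Amy    3844
2       102      IN  Eli    8607
3        48      IN  Ben    6222
4        23      CA  Eli    8607
5        54      IN  Ben    6222
6       542      JP  Eli    8607
value_counts of user:
user
Ben    3
Eli    3
Amy    1
Name: count, dtype: int64
The value at index 'Ben' is 3.

3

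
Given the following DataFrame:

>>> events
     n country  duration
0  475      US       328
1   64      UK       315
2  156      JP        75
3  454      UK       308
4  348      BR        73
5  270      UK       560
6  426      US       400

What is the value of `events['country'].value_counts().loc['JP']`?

1

value_counts of country:
country
UK    3
US    2
JP    1
BR    1
Name: count, dtype: int64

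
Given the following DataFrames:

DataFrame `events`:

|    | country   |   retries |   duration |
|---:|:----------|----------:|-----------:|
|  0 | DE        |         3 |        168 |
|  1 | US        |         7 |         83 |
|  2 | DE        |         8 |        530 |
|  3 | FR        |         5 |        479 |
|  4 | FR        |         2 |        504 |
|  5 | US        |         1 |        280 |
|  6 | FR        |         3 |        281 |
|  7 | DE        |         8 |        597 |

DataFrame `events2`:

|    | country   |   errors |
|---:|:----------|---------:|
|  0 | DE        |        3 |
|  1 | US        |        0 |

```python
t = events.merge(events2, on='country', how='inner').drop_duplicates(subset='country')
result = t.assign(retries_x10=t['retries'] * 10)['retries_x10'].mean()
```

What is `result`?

50.0

merge on 'country' (how='inner') → 5 rows:
  country  retries  duration  errors
0      DE        3       168       3
1      US        7        83       0
2      DE        8       530       3
3      US        1       280       0
4      DE        8       597       3
drop duplicate country (keep=first):
  country  retries  duration  errors
0      DE        3       168       3
1      US        7        83       0
add column retries_x10 = t['retries'] * 10:
  country  retries  duration  errors  retries_x10
0      DE        3       168       3           30
1      US        7        83       0           70
So mean() = 50.0.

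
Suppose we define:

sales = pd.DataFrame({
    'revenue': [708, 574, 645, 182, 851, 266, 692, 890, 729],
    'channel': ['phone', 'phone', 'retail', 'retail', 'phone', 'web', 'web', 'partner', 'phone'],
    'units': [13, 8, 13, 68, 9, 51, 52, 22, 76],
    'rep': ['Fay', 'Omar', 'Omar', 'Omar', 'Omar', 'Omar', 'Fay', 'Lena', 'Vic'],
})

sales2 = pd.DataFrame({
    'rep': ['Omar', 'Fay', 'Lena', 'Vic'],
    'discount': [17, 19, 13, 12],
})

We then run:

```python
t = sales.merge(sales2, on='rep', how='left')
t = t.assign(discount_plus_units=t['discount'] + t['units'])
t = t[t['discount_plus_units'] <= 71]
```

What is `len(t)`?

merge on 'rep' (how='left') → 9 rows:
   revenue  channel  units   rep  discount
0      708    phone     13   Fay        19
1      574    phone      8  Omar        17
2      645   retail     13  Omar        17
3      182   retail     68  Omar        17
4      851    phone      9  Omar        17
5      266      web     51  Omar        17
6      692      web     52   Fay        19
7      890  partner     22  Lena        13
8      729    phone     76   Vic        12
add column discount_plus_units = t['discount'] + t['units']:
   revenue  channel  units   rep  discount  discount_plus_units
0      708    phone     13   Fay        19                   32
1      574    phone      8  Omar        17                   25
2      645   retail     13  Omar        17                   30
3      182   retail     68  Omar        17                   85
4      851    phone      9  Omar        17                   26
5      266      web     51  Omar        17                   68
6      692      web     52   Fay        19                   71
7      890  partner     22  Lena        13                   35
8      729    phone     76   Vic        12                   88
filter rows where discount_plus_units <= 71:
   revenue  channel  units   rep  discount  discount_plus_units
0      708    phone     13   Fay        19                   32
1      574    phone      8  Omar        17                   25
2      645   retail     13  Omar        17                   30
4      851    phone      9  Omar        17                   26
5      266      web     51  Omar        17                   68
6      692      web     52   Fay        19                   71
7      890  partner     22  Lena        13                   35

7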